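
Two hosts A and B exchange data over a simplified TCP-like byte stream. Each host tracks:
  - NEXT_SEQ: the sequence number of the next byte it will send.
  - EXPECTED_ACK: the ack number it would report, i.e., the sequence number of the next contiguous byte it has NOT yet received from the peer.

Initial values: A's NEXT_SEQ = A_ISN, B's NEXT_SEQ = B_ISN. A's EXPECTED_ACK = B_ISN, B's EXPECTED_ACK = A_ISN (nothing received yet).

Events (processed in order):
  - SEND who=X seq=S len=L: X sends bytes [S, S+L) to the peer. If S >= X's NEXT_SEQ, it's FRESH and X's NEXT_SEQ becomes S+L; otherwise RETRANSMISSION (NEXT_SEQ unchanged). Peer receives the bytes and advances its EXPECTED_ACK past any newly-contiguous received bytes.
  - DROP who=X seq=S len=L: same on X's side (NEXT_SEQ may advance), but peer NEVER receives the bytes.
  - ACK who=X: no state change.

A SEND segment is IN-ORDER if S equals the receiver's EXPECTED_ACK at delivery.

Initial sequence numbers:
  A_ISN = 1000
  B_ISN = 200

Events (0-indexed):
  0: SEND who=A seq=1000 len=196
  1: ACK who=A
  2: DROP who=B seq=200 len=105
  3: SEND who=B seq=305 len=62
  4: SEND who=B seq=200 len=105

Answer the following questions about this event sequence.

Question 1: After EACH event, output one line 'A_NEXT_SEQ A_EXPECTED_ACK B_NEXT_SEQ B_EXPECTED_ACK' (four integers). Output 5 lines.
1196 200 200 1196
1196 200 200 1196
1196 200 305 1196
1196 200 367 1196
1196 367 367 1196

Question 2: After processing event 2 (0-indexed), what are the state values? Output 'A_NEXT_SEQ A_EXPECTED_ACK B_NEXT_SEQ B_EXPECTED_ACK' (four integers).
After event 0: A_seq=1196 A_ack=200 B_seq=200 B_ack=1196
After event 1: A_seq=1196 A_ack=200 B_seq=200 B_ack=1196
After event 2: A_seq=1196 A_ack=200 B_seq=305 B_ack=1196

1196 200 305 1196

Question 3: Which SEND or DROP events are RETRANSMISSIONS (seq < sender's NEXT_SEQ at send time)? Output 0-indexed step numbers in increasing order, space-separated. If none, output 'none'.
Step 0: SEND seq=1000 -> fresh
Step 2: DROP seq=200 -> fresh
Step 3: SEND seq=305 -> fresh
Step 4: SEND seq=200 -> retransmit

Answer: 4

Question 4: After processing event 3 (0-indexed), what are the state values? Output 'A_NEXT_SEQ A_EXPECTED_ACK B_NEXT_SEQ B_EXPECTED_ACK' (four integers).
After event 0: A_seq=1196 A_ack=200 B_seq=200 B_ack=1196
After event 1: A_seq=1196 A_ack=200 B_seq=200 B_ack=1196
After event 2: A_seq=1196 A_ack=200 B_seq=305 B_ack=1196
After event 3: A_seq=1196 A_ack=200 B_seq=367 B_ack=1196

1196 200 367 1196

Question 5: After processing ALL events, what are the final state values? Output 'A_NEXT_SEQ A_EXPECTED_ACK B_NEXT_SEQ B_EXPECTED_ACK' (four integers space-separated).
After event 0: A_seq=1196 A_ack=200 B_seq=200 B_ack=1196
After event 1: A_seq=1196 A_ack=200 B_seq=200 B_ack=1196
After event 2: A_seq=1196 A_ack=200 B_seq=305 B_ack=1196
After event 3: A_seq=1196 A_ack=200 B_seq=367 B_ack=1196
After event 4: A_seq=1196 A_ack=367 B_seq=367 B_ack=1196

Answer: 1196 367 367 1196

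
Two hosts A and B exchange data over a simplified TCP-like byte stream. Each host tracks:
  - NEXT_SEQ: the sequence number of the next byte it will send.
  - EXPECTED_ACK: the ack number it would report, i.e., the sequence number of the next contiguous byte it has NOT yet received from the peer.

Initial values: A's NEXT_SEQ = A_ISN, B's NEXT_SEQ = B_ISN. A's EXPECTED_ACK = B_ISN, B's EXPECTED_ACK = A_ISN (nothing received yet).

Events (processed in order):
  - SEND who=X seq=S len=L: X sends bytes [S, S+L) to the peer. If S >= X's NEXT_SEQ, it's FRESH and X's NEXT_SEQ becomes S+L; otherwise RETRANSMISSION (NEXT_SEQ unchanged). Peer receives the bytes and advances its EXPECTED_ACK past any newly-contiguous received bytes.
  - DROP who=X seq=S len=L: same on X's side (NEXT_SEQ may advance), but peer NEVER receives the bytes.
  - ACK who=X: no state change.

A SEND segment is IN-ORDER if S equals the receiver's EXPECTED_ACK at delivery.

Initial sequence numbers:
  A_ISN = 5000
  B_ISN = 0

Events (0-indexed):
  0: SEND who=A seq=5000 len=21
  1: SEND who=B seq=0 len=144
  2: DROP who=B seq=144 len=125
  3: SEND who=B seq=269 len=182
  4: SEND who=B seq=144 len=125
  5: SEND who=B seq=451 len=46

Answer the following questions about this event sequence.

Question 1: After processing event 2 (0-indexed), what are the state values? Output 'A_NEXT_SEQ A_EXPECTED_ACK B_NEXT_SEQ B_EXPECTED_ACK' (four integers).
After event 0: A_seq=5021 A_ack=0 B_seq=0 B_ack=5021
After event 1: A_seq=5021 A_ack=144 B_seq=144 B_ack=5021
After event 2: A_seq=5021 A_ack=144 B_seq=269 B_ack=5021

5021 144 269 5021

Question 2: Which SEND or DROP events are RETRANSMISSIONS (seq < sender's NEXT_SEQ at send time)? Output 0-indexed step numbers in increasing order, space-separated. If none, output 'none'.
Answer: 4

Derivation:
Step 0: SEND seq=5000 -> fresh
Step 1: SEND seq=0 -> fresh
Step 2: DROP seq=144 -> fresh
Step 3: SEND seq=269 -> fresh
Step 4: SEND seq=144 -> retransmit
Step 5: SEND seq=451 -> fresh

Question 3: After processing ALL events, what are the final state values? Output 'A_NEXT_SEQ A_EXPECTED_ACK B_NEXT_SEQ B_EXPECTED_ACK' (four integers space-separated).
Answer: 5021 497 497 5021

Derivation:
After event 0: A_seq=5021 A_ack=0 B_seq=0 B_ack=5021
After event 1: A_seq=5021 A_ack=144 B_seq=144 B_ack=5021
After event 2: A_seq=5021 A_ack=144 B_seq=269 B_ack=5021
After event 3: A_seq=5021 A_ack=144 B_seq=451 B_ack=5021
After event 4: A_seq=5021 A_ack=451 B_seq=451 B_ack=5021
After event 5: A_seq=5021 A_ack=497 B_seq=497 B_ack=5021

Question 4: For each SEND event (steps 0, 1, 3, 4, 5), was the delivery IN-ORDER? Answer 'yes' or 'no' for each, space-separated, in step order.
Step 0: SEND seq=5000 -> in-order
Step 1: SEND seq=0 -> in-order
Step 3: SEND seq=269 -> out-of-order
Step 4: SEND seq=144 -> in-order
Step 5: SEND seq=451 -> in-order

Answer: yes yes no yes yes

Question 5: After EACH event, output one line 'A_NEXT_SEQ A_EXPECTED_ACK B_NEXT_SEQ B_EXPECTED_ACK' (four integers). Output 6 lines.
5021 0 0 5021
5021 144 144 5021
5021 144 269 5021
5021 144 451 5021
5021 451 451 5021
5021 497 497 5021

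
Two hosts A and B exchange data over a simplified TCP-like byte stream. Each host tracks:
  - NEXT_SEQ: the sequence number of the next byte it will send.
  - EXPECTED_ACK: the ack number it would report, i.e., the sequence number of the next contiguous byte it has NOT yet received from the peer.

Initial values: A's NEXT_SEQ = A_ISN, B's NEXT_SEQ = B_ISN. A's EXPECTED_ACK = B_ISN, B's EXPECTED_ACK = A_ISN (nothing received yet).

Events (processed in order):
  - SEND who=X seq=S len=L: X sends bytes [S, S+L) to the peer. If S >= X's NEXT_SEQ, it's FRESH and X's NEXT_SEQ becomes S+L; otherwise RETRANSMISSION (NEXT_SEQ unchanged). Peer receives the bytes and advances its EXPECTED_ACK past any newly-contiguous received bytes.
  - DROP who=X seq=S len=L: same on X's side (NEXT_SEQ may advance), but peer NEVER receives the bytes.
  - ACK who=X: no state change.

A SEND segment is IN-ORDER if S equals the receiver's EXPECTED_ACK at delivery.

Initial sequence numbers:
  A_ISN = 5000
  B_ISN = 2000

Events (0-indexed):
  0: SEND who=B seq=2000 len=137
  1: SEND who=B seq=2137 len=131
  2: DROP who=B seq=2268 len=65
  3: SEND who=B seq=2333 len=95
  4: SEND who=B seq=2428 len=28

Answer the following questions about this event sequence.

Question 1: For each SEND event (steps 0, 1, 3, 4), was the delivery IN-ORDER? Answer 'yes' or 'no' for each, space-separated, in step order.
Step 0: SEND seq=2000 -> in-order
Step 1: SEND seq=2137 -> in-order
Step 3: SEND seq=2333 -> out-of-order
Step 4: SEND seq=2428 -> out-of-order

Answer: yes yes no no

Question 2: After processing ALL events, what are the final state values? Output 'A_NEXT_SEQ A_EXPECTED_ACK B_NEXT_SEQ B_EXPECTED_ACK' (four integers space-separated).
After event 0: A_seq=5000 A_ack=2137 B_seq=2137 B_ack=5000
After event 1: A_seq=5000 A_ack=2268 B_seq=2268 B_ack=5000
After event 2: A_seq=5000 A_ack=2268 B_seq=2333 B_ack=5000
After event 3: A_seq=5000 A_ack=2268 B_seq=2428 B_ack=5000
After event 4: A_seq=5000 A_ack=2268 B_seq=2456 B_ack=5000

Answer: 5000 2268 2456 5000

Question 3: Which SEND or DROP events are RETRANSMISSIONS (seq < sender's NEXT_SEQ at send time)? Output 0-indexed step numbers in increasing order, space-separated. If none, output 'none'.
Step 0: SEND seq=2000 -> fresh
Step 1: SEND seq=2137 -> fresh
Step 2: DROP seq=2268 -> fresh
Step 3: SEND seq=2333 -> fresh
Step 4: SEND seq=2428 -> fresh

Answer: none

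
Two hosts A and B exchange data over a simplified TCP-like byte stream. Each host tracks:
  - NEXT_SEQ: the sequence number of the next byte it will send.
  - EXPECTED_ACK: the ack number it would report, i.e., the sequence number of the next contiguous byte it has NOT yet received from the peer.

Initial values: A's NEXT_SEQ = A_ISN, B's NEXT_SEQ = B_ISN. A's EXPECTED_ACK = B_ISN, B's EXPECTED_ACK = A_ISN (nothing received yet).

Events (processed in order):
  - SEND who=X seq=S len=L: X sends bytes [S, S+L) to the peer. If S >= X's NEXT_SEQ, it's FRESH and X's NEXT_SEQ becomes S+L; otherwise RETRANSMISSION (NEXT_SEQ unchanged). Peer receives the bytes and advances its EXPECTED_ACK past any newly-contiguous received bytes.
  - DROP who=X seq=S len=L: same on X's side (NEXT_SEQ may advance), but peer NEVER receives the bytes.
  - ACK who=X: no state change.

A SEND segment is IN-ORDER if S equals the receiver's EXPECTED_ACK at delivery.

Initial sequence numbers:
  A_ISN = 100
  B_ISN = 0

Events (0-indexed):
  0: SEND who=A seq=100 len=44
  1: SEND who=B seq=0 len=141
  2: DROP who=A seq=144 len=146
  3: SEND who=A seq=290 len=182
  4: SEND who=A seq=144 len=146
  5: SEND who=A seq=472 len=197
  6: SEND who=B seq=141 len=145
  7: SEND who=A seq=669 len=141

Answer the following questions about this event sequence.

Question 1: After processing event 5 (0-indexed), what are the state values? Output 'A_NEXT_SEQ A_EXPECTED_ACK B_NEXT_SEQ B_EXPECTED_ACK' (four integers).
After event 0: A_seq=144 A_ack=0 B_seq=0 B_ack=144
After event 1: A_seq=144 A_ack=141 B_seq=141 B_ack=144
After event 2: A_seq=290 A_ack=141 B_seq=141 B_ack=144
After event 3: A_seq=472 A_ack=141 B_seq=141 B_ack=144
After event 4: A_seq=472 A_ack=141 B_seq=141 B_ack=472
After event 5: A_seq=669 A_ack=141 B_seq=141 B_ack=669

669 141 141 669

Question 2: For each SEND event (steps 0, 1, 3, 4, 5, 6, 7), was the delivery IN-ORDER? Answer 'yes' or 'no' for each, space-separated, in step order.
Step 0: SEND seq=100 -> in-order
Step 1: SEND seq=0 -> in-order
Step 3: SEND seq=290 -> out-of-order
Step 4: SEND seq=144 -> in-order
Step 5: SEND seq=472 -> in-order
Step 6: SEND seq=141 -> in-order
Step 7: SEND seq=669 -> in-order

Answer: yes yes no yes yes yes yes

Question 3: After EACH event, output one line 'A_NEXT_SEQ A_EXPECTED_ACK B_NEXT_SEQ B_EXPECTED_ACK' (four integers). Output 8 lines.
144 0 0 144
144 141 141 144
290 141 141 144
472 141 141 144
472 141 141 472
669 141 141 669
669 286 286 669
810 286 286 810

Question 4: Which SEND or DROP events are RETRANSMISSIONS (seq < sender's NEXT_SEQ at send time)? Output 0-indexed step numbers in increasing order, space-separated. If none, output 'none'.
Answer: 4

Derivation:
Step 0: SEND seq=100 -> fresh
Step 1: SEND seq=0 -> fresh
Step 2: DROP seq=144 -> fresh
Step 3: SEND seq=290 -> fresh
Step 4: SEND seq=144 -> retransmit
Step 5: SEND seq=472 -> fresh
Step 6: SEND seq=141 -> fresh
Step 7: SEND seq=669 -> fresh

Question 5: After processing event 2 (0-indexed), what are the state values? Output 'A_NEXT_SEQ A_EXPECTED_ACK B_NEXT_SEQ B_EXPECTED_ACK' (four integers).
After event 0: A_seq=144 A_ack=0 B_seq=0 B_ack=144
After event 1: A_seq=144 A_ack=141 B_seq=141 B_ack=144
After event 2: A_seq=290 A_ack=141 B_seq=141 B_ack=144

290 141 141 144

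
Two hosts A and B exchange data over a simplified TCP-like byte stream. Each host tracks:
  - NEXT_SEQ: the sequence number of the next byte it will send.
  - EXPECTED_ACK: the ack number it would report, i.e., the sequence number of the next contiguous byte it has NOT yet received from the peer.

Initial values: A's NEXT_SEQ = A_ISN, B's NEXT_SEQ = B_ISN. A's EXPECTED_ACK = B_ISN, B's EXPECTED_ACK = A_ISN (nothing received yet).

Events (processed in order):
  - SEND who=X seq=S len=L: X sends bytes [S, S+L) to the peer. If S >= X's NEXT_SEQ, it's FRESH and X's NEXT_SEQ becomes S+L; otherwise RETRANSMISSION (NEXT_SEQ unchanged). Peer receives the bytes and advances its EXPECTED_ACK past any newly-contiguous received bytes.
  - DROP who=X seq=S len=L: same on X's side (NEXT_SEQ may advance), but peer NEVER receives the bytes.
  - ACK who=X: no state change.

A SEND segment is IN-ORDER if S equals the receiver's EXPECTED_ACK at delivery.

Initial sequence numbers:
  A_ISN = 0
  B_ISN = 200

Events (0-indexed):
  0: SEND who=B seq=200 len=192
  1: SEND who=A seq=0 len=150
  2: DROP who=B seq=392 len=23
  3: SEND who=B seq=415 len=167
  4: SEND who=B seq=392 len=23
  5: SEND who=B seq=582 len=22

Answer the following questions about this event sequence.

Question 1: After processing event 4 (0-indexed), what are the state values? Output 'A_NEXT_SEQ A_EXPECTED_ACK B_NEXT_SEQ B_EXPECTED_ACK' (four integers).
After event 0: A_seq=0 A_ack=392 B_seq=392 B_ack=0
After event 1: A_seq=150 A_ack=392 B_seq=392 B_ack=150
After event 2: A_seq=150 A_ack=392 B_seq=415 B_ack=150
After event 3: A_seq=150 A_ack=392 B_seq=582 B_ack=150
After event 4: A_seq=150 A_ack=582 B_seq=582 B_ack=150

150 582 582 150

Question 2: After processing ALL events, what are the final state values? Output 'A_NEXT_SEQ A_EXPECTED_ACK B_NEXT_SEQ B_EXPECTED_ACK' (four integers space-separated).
After event 0: A_seq=0 A_ack=392 B_seq=392 B_ack=0
After event 1: A_seq=150 A_ack=392 B_seq=392 B_ack=150
After event 2: A_seq=150 A_ack=392 B_seq=415 B_ack=150
After event 3: A_seq=150 A_ack=392 B_seq=582 B_ack=150
After event 4: A_seq=150 A_ack=582 B_seq=582 B_ack=150
After event 5: A_seq=150 A_ack=604 B_seq=604 B_ack=150

Answer: 150 604 604 150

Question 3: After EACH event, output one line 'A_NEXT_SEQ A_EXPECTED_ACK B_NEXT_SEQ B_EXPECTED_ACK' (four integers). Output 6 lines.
0 392 392 0
150 392 392 150
150 392 415 150
150 392 582 150
150 582 582 150
150 604 604 150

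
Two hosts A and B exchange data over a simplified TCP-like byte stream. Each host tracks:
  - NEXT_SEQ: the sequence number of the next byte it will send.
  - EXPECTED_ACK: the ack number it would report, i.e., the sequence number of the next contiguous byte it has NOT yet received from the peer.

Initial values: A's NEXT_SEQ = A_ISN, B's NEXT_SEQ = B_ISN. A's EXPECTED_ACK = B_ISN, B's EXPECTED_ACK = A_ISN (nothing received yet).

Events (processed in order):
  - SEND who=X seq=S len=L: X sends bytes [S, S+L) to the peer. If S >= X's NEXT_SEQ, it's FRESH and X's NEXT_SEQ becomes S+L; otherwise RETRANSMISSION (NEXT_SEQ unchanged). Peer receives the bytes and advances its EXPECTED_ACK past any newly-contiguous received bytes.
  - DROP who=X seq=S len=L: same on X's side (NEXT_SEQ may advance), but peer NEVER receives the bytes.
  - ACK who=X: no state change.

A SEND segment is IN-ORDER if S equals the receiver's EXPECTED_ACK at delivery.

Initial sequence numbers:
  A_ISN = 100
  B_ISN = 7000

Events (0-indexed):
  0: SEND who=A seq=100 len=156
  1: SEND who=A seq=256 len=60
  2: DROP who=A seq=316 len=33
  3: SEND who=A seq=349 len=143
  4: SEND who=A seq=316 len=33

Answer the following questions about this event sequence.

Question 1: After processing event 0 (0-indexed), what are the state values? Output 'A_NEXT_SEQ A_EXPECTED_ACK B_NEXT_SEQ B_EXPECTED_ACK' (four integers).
After event 0: A_seq=256 A_ack=7000 B_seq=7000 B_ack=256

256 7000 7000 256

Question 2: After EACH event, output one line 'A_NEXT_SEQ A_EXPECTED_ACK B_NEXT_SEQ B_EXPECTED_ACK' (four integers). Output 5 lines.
256 7000 7000 256
316 7000 7000 316
349 7000 7000 316
492 7000 7000 316
492 7000 7000 492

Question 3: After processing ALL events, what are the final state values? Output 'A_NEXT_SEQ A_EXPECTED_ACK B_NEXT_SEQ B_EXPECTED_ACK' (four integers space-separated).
After event 0: A_seq=256 A_ack=7000 B_seq=7000 B_ack=256
After event 1: A_seq=316 A_ack=7000 B_seq=7000 B_ack=316
After event 2: A_seq=349 A_ack=7000 B_seq=7000 B_ack=316
After event 3: A_seq=492 A_ack=7000 B_seq=7000 B_ack=316
After event 4: A_seq=492 A_ack=7000 B_seq=7000 B_ack=492

Answer: 492 7000 7000 492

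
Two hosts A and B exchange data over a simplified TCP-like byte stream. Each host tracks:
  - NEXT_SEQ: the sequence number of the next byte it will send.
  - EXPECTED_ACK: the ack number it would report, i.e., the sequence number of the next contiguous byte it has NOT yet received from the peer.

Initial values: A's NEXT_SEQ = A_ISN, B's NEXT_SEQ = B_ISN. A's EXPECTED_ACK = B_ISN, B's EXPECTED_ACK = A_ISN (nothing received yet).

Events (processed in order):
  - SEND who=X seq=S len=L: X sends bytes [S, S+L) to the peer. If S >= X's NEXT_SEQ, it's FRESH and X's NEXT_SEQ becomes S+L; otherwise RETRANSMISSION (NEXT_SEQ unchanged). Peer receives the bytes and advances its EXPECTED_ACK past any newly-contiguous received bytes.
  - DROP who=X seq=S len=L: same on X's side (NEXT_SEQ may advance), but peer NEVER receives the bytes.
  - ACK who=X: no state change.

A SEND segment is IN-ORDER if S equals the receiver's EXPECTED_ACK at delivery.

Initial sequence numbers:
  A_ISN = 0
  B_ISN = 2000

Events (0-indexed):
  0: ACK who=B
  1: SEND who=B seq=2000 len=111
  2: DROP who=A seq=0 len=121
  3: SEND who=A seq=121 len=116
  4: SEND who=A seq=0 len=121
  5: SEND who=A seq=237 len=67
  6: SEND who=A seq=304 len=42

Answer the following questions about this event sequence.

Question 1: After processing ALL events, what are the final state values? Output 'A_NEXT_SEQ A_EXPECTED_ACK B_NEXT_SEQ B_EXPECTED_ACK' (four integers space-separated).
After event 0: A_seq=0 A_ack=2000 B_seq=2000 B_ack=0
After event 1: A_seq=0 A_ack=2111 B_seq=2111 B_ack=0
After event 2: A_seq=121 A_ack=2111 B_seq=2111 B_ack=0
After event 3: A_seq=237 A_ack=2111 B_seq=2111 B_ack=0
After event 4: A_seq=237 A_ack=2111 B_seq=2111 B_ack=237
After event 5: A_seq=304 A_ack=2111 B_seq=2111 B_ack=304
After event 6: A_seq=346 A_ack=2111 B_seq=2111 B_ack=346

Answer: 346 2111 2111 346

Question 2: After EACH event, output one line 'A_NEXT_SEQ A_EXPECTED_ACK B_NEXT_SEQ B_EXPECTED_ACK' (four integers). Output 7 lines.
0 2000 2000 0
0 2111 2111 0
121 2111 2111 0
237 2111 2111 0
237 2111 2111 237
304 2111 2111 304
346 2111 2111 346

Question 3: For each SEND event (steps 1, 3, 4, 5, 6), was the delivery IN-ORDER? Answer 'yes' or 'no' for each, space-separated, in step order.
Step 1: SEND seq=2000 -> in-order
Step 3: SEND seq=121 -> out-of-order
Step 4: SEND seq=0 -> in-order
Step 5: SEND seq=237 -> in-order
Step 6: SEND seq=304 -> in-order

Answer: yes no yes yes yes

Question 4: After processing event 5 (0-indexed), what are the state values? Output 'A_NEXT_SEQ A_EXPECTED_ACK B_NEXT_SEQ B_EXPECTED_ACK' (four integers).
After event 0: A_seq=0 A_ack=2000 B_seq=2000 B_ack=0
After event 1: A_seq=0 A_ack=2111 B_seq=2111 B_ack=0
After event 2: A_seq=121 A_ack=2111 B_seq=2111 B_ack=0
After event 3: A_seq=237 A_ack=2111 B_seq=2111 B_ack=0
After event 4: A_seq=237 A_ack=2111 B_seq=2111 B_ack=237
After event 5: A_seq=304 A_ack=2111 B_seq=2111 B_ack=304

304 2111 2111 304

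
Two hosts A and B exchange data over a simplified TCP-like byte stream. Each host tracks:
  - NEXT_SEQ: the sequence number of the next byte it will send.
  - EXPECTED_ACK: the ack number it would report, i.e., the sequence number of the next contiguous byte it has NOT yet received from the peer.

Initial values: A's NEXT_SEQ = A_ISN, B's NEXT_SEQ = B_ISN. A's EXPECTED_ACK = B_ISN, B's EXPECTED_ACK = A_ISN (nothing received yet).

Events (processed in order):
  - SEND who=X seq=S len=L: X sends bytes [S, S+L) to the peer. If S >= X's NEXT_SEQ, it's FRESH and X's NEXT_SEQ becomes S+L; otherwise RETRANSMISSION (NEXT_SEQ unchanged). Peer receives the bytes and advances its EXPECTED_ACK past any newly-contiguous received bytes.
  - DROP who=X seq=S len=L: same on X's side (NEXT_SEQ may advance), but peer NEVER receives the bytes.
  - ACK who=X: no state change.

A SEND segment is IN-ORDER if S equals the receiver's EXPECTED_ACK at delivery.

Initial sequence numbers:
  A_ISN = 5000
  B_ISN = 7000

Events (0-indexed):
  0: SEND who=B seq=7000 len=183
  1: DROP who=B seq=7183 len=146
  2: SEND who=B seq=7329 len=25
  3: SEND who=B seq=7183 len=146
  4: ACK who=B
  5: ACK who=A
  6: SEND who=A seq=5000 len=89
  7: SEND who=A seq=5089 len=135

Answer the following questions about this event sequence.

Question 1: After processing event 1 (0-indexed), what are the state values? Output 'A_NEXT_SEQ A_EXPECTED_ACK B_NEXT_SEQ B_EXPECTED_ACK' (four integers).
After event 0: A_seq=5000 A_ack=7183 B_seq=7183 B_ack=5000
After event 1: A_seq=5000 A_ack=7183 B_seq=7329 B_ack=5000

5000 7183 7329 5000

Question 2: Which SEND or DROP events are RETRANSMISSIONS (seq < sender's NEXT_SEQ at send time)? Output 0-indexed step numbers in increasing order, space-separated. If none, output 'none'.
Answer: 3

Derivation:
Step 0: SEND seq=7000 -> fresh
Step 1: DROP seq=7183 -> fresh
Step 2: SEND seq=7329 -> fresh
Step 3: SEND seq=7183 -> retransmit
Step 6: SEND seq=5000 -> fresh
Step 7: SEND seq=5089 -> fresh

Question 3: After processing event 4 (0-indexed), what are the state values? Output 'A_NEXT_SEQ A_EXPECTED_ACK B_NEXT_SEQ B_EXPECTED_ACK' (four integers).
After event 0: A_seq=5000 A_ack=7183 B_seq=7183 B_ack=5000
After event 1: A_seq=5000 A_ack=7183 B_seq=7329 B_ack=5000
After event 2: A_seq=5000 A_ack=7183 B_seq=7354 B_ack=5000
After event 3: A_seq=5000 A_ack=7354 B_seq=7354 B_ack=5000
After event 4: A_seq=5000 A_ack=7354 B_seq=7354 B_ack=5000

5000 7354 7354 5000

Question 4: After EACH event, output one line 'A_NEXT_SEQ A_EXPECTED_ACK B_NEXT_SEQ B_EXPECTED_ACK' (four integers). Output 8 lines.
5000 7183 7183 5000
5000 7183 7329 5000
5000 7183 7354 5000
5000 7354 7354 5000
5000 7354 7354 5000
5000 7354 7354 5000
5089 7354 7354 5089
5224 7354 7354 5224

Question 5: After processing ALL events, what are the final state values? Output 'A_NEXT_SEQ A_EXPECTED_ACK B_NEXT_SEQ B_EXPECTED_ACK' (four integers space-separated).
Answer: 5224 7354 7354 5224

Derivation:
After event 0: A_seq=5000 A_ack=7183 B_seq=7183 B_ack=5000
After event 1: A_seq=5000 A_ack=7183 B_seq=7329 B_ack=5000
After event 2: A_seq=5000 A_ack=7183 B_seq=7354 B_ack=5000
After event 3: A_seq=5000 A_ack=7354 B_seq=7354 B_ack=5000
After event 4: A_seq=5000 A_ack=7354 B_seq=7354 B_ack=5000
After event 5: A_seq=5000 A_ack=7354 B_seq=7354 B_ack=5000
After event 6: A_seq=5089 A_ack=7354 B_seq=7354 B_ack=5089
After event 7: A_seq=5224 A_ack=7354 B_seq=7354 B_ack=5224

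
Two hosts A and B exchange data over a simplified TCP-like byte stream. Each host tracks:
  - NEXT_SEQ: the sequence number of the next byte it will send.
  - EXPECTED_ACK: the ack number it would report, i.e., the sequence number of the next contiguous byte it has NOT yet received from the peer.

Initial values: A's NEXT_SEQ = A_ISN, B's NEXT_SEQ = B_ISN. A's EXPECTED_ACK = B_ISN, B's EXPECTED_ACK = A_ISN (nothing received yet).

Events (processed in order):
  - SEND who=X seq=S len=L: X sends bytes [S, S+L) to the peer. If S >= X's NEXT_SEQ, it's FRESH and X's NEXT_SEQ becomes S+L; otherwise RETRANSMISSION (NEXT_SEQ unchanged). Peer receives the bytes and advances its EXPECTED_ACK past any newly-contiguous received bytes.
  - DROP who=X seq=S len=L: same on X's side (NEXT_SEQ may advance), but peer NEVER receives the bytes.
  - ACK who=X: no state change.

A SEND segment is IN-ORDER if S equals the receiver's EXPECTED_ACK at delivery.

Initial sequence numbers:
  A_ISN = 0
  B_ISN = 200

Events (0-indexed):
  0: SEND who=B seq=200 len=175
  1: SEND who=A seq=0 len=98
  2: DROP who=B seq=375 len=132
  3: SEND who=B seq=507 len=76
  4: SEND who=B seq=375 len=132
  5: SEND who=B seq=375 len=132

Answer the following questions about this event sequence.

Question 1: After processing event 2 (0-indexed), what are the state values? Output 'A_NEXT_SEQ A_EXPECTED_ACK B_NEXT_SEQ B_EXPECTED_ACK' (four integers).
After event 0: A_seq=0 A_ack=375 B_seq=375 B_ack=0
After event 1: A_seq=98 A_ack=375 B_seq=375 B_ack=98
After event 2: A_seq=98 A_ack=375 B_seq=507 B_ack=98

98 375 507 98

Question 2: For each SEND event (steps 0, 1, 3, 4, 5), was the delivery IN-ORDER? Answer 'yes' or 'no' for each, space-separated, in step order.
Step 0: SEND seq=200 -> in-order
Step 1: SEND seq=0 -> in-order
Step 3: SEND seq=507 -> out-of-order
Step 4: SEND seq=375 -> in-order
Step 5: SEND seq=375 -> out-of-order

Answer: yes yes no yes no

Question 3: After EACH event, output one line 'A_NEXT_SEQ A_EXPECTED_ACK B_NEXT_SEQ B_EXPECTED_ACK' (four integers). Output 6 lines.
0 375 375 0
98 375 375 98
98 375 507 98
98 375 583 98
98 583 583 98
98 583 583 98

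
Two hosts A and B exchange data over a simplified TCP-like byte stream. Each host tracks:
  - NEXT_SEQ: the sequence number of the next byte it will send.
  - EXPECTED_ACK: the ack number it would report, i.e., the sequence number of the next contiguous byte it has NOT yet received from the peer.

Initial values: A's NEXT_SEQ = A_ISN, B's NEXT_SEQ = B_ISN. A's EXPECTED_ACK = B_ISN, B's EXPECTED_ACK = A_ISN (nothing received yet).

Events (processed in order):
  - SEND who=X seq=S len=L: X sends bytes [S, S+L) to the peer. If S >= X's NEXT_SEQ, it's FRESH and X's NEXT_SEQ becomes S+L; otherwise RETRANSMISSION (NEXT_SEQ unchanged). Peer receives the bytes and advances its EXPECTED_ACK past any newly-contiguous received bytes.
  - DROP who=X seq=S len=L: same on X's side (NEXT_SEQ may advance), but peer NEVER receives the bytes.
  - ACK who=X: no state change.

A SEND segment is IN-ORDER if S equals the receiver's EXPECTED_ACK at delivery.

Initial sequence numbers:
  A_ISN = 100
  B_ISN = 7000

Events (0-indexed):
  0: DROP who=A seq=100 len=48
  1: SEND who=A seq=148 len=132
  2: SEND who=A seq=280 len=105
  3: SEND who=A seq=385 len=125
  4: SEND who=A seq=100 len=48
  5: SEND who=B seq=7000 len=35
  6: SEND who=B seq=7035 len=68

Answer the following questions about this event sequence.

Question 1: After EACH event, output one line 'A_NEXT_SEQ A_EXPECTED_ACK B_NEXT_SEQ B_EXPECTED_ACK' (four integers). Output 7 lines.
148 7000 7000 100
280 7000 7000 100
385 7000 7000 100
510 7000 7000 100
510 7000 7000 510
510 7035 7035 510
510 7103 7103 510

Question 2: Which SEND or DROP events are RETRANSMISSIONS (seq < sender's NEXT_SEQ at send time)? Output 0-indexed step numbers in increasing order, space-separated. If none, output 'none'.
Answer: 4

Derivation:
Step 0: DROP seq=100 -> fresh
Step 1: SEND seq=148 -> fresh
Step 2: SEND seq=280 -> fresh
Step 3: SEND seq=385 -> fresh
Step 4: SEND seq=100 -> retransmit
Step 5: SEND seq=7000 -> fresh
Step 6: SEND seq=7035 -> fresh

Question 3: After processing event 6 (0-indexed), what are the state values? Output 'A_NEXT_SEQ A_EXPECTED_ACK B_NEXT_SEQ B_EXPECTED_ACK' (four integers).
After event 0: A_seq=148 A_ack=7000 B_seq=7000 B_ack=100
After event 1: A_seq=280 A_ack=7000 B_seq=7000 B_ack=100
After event 2: A_seq=385 A_ack=7000 B_seq=7000 B_ack=100
After event 3: A_seq=510 A_ack=7000 B_seq=7000 B_ack=100
After event 4: A_seq=510 A_ack=7000 B_seq=7000 B_ack=510
After event 5: A_seq=510 A_ack=7035 B_seq=7035 B_ack=510
After event 6: A_seq=510 A_ack=7103 B_seq=7103 B_ack=510

510 7103 7103 510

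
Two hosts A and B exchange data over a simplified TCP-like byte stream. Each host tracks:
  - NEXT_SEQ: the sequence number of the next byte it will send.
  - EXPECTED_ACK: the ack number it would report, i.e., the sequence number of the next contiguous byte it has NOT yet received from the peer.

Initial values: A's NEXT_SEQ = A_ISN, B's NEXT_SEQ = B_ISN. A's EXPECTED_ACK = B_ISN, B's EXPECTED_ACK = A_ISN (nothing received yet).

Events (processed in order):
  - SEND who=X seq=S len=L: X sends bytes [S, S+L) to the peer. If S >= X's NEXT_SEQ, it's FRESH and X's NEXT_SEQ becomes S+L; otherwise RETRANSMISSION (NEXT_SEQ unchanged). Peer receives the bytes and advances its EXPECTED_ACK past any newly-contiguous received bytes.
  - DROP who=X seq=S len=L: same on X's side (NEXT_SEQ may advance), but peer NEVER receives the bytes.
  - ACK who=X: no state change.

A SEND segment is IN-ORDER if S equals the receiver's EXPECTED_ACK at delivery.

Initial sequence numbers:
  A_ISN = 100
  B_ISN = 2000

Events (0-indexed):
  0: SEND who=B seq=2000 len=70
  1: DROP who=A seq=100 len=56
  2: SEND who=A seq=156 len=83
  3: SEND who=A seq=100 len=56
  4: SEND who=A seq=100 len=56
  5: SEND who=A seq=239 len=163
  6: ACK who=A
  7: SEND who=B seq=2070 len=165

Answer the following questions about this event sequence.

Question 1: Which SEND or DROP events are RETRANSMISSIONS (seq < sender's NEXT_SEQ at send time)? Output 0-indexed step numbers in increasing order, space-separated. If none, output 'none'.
Answer: 3 4

Derivation:
Step 0: SEND seq=2000 -> fresh
Step 1: DROP seq=100 -> fresh
Step 2: SEND seq=156 -> fresh
Step 3: SEND seq=100 -> retransmit
Step 4: SEND seq=100 -> retransmit
Step 5: SEND seq=239 -> fresh
Step 7: SEND seq=2070 -> fresh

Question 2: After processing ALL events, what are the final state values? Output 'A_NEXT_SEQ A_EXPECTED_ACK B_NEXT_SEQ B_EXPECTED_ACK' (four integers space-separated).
Answer: 402 2235 2235 402

Derivation:
After event 0: A_seq=100 A_ack=2070 B_seq=2070 B_ack=100
After event 1: A_seq=156 A_ack=2070 B_seq=2070 B_ack=100
After event 2: A_seq=239 A_ack=2070 B_seq=2070 B_ack=100
After event 3: A_seq=239 A_ack=2070 B_seq=2070 B_ack=239
After event 4: A_seq=239 A_ack=2070 B_seq=2070 B_ack=239
After event 5: A_seq=402 A_ack=2070 B_seq=2070 B_ack=402
After event 6: A_seq=402 A_ack=2070 B_seq=2070 B_ack=402
After event 7: A_seq=402 A_ack=2235 B_seq=2235 B_ack=402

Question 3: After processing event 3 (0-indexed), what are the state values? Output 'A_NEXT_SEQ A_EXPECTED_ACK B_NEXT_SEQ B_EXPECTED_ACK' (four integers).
After event 0: A_seq=100 A_ack=2070 B_seq=2070 B_ack=100
After event 1: A_seq=156 A_ack=2070 B_seq=2070 B_ack=100
After event 2: A_seq=239 A_ack=2070 B_seq=2070 B_ack=100
After event 3: A_seq=239 A_ack=2070 B_seq=2070 B_ack=239

239 2070 2070 239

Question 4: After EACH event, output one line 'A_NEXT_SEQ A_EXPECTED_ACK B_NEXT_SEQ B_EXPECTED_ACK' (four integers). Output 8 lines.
100 2070 2070 100
156 2070 2070 100
239 2070 2070 100
239 2070 2070 239
239 2070 2070 239
402 2070 2070 402
402 2070 2070 402
402 2235 2235 402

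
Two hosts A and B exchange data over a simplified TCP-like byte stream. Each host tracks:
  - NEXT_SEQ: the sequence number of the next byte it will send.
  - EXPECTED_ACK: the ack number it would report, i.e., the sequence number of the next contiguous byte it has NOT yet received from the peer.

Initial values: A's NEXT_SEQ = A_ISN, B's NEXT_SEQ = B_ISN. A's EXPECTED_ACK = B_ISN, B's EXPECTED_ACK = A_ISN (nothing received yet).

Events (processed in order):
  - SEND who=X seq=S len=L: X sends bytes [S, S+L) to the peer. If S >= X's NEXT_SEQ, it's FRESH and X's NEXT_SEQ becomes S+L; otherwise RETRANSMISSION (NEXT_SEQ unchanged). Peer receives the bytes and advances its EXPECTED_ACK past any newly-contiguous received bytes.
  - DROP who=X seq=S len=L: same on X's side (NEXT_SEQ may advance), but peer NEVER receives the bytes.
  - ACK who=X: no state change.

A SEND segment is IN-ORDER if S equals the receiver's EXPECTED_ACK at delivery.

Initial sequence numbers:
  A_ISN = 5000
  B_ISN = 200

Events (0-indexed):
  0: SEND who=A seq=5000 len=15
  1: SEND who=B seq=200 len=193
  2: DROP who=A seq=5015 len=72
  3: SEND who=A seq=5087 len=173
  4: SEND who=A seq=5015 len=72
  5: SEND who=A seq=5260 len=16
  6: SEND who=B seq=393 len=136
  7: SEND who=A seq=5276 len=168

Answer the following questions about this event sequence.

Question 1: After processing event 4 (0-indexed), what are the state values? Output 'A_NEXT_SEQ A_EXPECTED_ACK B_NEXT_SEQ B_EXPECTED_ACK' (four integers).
After event 0: A_seq=5015 A_ack=200 B_seq=200 B_ack=5015
After event 1: A_seq=5015 A_ack=393 B_seq=393 B_ack=5015
After event 2: A_seq=5087 A_ack=393 B_seq=393 B_ack=5015
After event 3: A_seq=5260 A_ack=393 B_seq=393 B_ack=5015
After event 4: A_seq=5260 A_ack=393 B_seq=393 B_ack=5260

5260 393 393 5260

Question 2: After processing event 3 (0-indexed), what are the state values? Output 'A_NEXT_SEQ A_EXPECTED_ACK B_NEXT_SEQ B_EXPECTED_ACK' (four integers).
After event 0: A_seq=5015 A_ack=200 B_seq=200 B_ack=5015
After event 1: A_seq=5015 A_ack=393 B_seq=393 B_ack=5015
After event 2: A_seq=5087 A_ack=393 B_seq=393 B_ack=5015
After event 3: A_seq=5260 A_ack=393 B_seq=393 B_ack=5015

5260 393 393 5015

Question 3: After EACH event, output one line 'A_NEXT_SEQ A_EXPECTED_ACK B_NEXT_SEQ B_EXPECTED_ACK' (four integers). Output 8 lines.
5015 200 200 5015
5015 393 393 5015
5087 393 393 5015
5260 393 393 5015
5260 393 393 5260
5276 393 393 5276
5276 529 529 5276
5444 529 529 5444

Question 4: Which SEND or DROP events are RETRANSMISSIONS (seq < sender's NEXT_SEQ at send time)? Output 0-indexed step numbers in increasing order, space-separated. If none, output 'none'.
Step 0: SEND seq=5000 -> fresh
Step 1: SEND seq=200 -> fresh
Step 2: DROP seq=5015 -> fresh
Step 3: SEND seq=5087 -> fresh
Step 4: SEND seq=5015 -> retransmit
Step 5: SEND seq=5260 -> fresh
Step 6: SEND seq=393 -> fresh
Step 7: SEND seq=5276 -> fresh

Answer: 4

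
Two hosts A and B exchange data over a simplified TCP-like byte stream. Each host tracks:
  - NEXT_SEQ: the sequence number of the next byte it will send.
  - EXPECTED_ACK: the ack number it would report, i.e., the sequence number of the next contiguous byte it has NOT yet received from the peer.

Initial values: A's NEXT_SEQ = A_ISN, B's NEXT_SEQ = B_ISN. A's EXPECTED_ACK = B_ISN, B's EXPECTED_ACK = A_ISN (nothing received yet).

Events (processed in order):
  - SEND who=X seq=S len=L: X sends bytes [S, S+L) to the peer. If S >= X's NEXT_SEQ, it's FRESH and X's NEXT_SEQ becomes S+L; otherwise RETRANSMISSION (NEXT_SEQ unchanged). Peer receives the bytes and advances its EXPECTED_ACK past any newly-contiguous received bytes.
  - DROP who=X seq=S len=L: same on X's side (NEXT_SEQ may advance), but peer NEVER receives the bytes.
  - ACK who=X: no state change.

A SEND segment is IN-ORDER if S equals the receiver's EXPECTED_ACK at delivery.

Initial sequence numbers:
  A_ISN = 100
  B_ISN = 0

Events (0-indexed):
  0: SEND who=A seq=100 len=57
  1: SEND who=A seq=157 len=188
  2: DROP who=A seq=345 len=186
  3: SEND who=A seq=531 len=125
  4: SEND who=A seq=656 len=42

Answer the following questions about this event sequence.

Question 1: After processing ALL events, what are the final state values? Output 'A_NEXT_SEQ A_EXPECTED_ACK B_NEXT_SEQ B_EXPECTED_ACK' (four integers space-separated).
Answer: 698 0 0 345

Derivation:
After event 0: A_seq=157 A_ack=0 B_seq=0 B_ack=157
After event 1: A_seq=345 A_ack=0 B_seq=0 B_ack=345
After event 2: A_seq=531 A_ack=0 B_seq=0 B_ack=345
After event 3: A_seq=656 A_ack=0 B_seq=0 B_ack=345
After event 4: A_seq=698 A_ack=0 B_seq=0 B_ack=345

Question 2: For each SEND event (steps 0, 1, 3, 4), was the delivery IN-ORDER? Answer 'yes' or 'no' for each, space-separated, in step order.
Answer: yes yes no no

Derivation:
Step 0: SEND seq=100 -> in-order
Step 1: SEND seq=157 -> in-order
Step 3: SEND seq=531 -> out-of-order
Step 4: SEND seq=656 -> out-of-order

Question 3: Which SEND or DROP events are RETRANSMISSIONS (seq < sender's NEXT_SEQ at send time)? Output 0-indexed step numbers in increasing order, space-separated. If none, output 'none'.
Step 0: SEND seq=100 -> fresh
Step 1: SEND seq=157 -> fresh
Step 2: DROP seq=345 -> fresh
Step 3: SEND seq=531 -> fresh
Step 4: SEND seq=656 -> fresh

Answer: none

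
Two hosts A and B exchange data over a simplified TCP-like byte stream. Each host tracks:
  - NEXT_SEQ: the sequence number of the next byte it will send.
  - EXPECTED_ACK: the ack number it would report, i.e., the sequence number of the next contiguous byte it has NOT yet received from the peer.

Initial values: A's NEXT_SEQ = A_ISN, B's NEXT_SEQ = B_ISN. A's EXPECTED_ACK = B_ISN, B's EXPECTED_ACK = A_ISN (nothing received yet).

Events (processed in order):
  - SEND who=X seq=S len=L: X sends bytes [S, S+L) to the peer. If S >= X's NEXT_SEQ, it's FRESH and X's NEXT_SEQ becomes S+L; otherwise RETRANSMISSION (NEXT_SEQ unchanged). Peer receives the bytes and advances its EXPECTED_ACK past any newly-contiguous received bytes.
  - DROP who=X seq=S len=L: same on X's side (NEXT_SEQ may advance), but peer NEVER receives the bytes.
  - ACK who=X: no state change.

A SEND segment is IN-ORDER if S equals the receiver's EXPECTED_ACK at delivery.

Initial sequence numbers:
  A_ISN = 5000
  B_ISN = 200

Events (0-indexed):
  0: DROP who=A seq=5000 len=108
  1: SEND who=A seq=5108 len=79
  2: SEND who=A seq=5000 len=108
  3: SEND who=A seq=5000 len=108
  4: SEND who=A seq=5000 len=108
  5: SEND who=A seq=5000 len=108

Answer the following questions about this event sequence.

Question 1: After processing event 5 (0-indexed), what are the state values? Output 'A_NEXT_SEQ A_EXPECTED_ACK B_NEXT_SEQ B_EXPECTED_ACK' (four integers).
After event 0: A_seq=5108 A_ack=200 B_seq=200 B_ack=5000
After event 1: A_seq=5187 A_ack=200 B_seq=200 B_ack=5000
After event 2: A_seq=5187 A_ack=200 B_seq=200 B_ack=5187
After event 3: A_seq=5187 A_ack=200 B_seq=200 B_ack=5187
After event 4: A_seq=5187 A_ack=200 B_seq=200 B_ack=5187
After event 5: A_seq=5187 A_ack=200 B_seq=200 B_ack=5187

5187 200 200 5187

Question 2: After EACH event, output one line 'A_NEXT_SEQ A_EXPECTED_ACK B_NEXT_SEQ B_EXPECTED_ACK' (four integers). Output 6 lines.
5108 200 200 5000
5187 200 200 5000
5187 200 200 5187
5187 200 200 5187
5187 200 200 5187
5187 200 200 5187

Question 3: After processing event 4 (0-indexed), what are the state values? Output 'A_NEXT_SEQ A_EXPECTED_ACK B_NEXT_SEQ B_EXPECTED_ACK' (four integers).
After event 0: A_seq=5108 A_ack=200 B_seq=200 B_ack=5000
After event 1: A_seq=5187 A_ack=200 B_seq=200 B_ack=5000
After event 2: A_seq=5187 A_ack=200 B_seq=200 B_ack=5187
After event 3: A_seq=5187 A_ack=200 B_seq=200 B_ack=5187
After event 4: A_seq=5187 A_ack=200 B_seq=200 B_ack=5187

5187 200 200 5187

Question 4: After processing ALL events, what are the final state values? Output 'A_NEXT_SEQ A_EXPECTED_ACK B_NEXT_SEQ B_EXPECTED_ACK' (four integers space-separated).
Answer: 5187 200 200 5187

Derivation:
After event 0: A_seq=5108 A_ack=200 B_seq=200 B_ack=5000
After event 1: A_seq=5187 A_ack=200 B_seq=200 B_ack=5000
After event 2: A_seq=5187 A_ack=200 B_seq=200 B_ack=5187
After event 3: A_seq=5187 A_ack=200 B_seq=200 B_ack=5187
After event 4: A_seq=5187 A_ack=200 B_seq=200 B_ack=5187
After event 5: A_seq=5187 A_ack=200 B_seq=200 B_ack=5187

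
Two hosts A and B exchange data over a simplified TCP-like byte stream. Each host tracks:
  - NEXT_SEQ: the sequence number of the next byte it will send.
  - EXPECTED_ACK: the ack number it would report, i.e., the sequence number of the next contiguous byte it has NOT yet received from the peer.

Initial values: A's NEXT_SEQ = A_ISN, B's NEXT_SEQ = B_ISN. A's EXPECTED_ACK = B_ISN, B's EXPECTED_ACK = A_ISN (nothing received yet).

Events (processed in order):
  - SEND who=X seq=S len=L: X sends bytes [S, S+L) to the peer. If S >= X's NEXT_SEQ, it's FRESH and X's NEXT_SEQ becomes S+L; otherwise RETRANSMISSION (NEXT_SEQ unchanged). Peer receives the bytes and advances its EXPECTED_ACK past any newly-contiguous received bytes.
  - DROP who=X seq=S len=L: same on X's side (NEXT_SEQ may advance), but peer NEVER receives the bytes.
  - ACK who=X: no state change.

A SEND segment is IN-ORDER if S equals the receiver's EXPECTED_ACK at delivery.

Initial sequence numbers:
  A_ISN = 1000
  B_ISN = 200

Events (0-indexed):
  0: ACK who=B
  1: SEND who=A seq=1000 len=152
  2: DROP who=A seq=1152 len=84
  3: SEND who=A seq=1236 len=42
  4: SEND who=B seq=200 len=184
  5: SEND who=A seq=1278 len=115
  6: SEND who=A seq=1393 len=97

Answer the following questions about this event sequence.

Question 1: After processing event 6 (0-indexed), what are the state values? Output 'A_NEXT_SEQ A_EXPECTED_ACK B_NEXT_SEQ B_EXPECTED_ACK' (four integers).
After event 0: A_seq=1000 A_ack=200 B_seq=200 B_ack=1000
After event 1: A_seq=1152 A_ack=200 B_seq=200 B_ack=1152
After event 2: A_seq=1236 A_ack=200 B_seq=200 B_ack=1152
After event 3: A_seq=1278 A_ack=200 B_seq=200 B_ack=1152
After event 4: A_seq=1278 A_ack=384 B_seq=384 B_ack=1152
After event 5: A_seq=1393 A_ack=384 B_seq=384 B_ack=1152
After event 6: A_seq=1490 A_ack=384 B_seq=384 B_ack=1152

1490 384 384 1152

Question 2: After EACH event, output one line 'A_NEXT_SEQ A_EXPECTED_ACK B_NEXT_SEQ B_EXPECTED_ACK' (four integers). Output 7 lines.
1000 200 200 1000
1152 200 200 1152
1236 200 200 1152
1278 200 200 1152
1278 384 384 1152
1393 384 384 1152
1490 384 384 1152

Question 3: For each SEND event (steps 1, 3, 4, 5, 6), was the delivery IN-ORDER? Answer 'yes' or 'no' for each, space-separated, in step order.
Answer: yes no yes no no

Derivation:
Step 1: SEND seq=1000 -> in-order
Step 3: SEND seq=1236 -> out-of-order
Step 4: SEND seq=200 -> in-order
Step 5: SEND seq=1278 -> out-of-order
Step 6: SEND seq=1393 -> out-of-order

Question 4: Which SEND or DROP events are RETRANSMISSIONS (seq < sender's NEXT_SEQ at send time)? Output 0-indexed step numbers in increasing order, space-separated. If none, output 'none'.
Step 1: SEND seq=1000 -> fresh
Step 2: DROP seq=1152 -> fresh
Step 3: SEND seq=1236 -> fresh
Step 4: SEND seq=200 -> fresh
Step 5: SEND seq=1278 -> fresh
Step 6: SEND seq=1393 -> fresh

Answer: none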